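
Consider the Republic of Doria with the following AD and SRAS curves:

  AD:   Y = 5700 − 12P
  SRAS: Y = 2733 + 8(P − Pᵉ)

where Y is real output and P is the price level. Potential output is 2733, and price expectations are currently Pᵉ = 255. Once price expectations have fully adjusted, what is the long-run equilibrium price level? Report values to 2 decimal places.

Long-run P = 247.25

Short run: with Pᵉ = 255, SRAS is Y = 693 + 8P. Setting AD = SRAS gives 5007 = 20P, so P = 250.35 and Y = 5700 − 12P = 2695.80.
Output 2695.80 is below potential 2733, so over time expected prices fall and SRAS shifts right until Y returns to 2733.
Long run: Y = 2733 on the AD curve gives 2733 = 5700 − 12P, so P = 247.25.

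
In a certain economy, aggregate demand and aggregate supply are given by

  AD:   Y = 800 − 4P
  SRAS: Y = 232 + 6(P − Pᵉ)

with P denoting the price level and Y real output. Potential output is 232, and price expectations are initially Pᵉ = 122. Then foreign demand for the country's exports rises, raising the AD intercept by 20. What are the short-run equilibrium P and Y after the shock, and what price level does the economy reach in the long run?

AD shifts right: new AD is Y = 820 − 4P. With Pᵉ = 122, SRAS is Y = 6P − 500.
Short run: 820 − 4P = 6P − 500 gives 1320 = 10P, so P = 132 and Y = 820 − 4·132 = 292.
Y = 292 is above potential 232; expectations adjust and SRAS shifts left until Y = 232.
Long run: on the new AD curve, 232 = 820 − 4P gives P = 147.

Short run: P = 132, Y = 292. Long run: P = 147.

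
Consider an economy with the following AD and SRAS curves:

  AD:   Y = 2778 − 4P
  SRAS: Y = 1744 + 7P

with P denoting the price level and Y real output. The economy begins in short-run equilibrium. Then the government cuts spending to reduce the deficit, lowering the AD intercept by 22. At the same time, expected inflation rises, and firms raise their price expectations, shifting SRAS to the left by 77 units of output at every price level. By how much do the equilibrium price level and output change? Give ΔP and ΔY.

After both shocks: AD is Y = 2756 − 4P and SRAS is Y = 1667 + 7P.
Setting them equal: 1089 = 11P, so P = 99.
Y = 2756 − 4·99 = 2360.
Initially P = 94, Y = 2402, so ΔP = +5 and ΔY = -42.

ΔP = +5, ΔY = -42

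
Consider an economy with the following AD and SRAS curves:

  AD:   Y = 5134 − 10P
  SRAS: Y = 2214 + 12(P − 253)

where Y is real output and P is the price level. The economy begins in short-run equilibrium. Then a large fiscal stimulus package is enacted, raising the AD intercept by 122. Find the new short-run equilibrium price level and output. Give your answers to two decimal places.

This is a positive demand shock: AD shifts right.
New AD: Y = 5256 − 10P.
SRAS can be written Y = 12P − 822.
Set AD = SRAS: 5256 − 10P = 12P − 822, so 6078 = 22P and P = 276.27.
Substituting into AD, Y = 2493.27.

P = 276.27, Y = 2493.27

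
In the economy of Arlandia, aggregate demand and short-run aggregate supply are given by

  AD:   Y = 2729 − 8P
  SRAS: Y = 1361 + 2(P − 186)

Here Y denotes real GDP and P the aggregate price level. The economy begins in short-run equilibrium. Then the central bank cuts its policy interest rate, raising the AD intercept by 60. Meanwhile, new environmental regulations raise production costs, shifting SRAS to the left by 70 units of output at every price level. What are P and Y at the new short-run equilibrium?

P = 187, Y = 1293

After both shocks: AD is Y = 2789 − 8P and SRAS is Y = 919 + 2P.
Setting them equal: 1870 = 10P, so P = 187.
Y = 2789 − 8·187 = 1293.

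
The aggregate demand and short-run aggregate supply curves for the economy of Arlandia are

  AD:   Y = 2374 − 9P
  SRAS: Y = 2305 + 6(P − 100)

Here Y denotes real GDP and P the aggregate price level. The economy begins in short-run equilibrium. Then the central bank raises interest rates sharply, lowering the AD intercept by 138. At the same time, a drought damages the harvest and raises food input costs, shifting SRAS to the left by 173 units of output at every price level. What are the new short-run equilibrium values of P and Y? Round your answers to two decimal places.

P = 46.93, Y = 1813.60

After both shocks: AD is Y = 2236 − 9P and SRAS is Y = 1532 + 6P.
Setting them equal: 704 = 15P, so P = 46.93.
Substituting into AD, Y = 1813.60.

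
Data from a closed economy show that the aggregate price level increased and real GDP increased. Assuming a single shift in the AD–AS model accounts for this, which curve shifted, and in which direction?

AD shifted right

P rose and Y rose. An AD shift moves P and Y in the same direction; an SRAS shift moves them in opposite directions.
Here P and Y moved in the same direction, so the AD curve shifted.
Since Y rose, AD shifted right.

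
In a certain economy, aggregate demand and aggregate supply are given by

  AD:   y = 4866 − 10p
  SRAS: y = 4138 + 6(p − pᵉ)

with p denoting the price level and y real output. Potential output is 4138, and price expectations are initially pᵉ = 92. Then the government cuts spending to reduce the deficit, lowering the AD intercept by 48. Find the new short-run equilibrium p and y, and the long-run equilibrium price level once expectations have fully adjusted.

AD shifts left: new AD is y = 4818 − 10p. With pᵉ = 92, SRAS is y = 3586 + 6p.
Short run: 4818 − 10p = 3586 + 6p gives 1232 = 16p, so p = 77 and y = 4818 − 10·77 = 4048.
y = 4048 is below potential 4138; expectations adjust and SRAS shifts right until y = 4138.
Long run: on the new AD curve, 4138 = 4818 − 10p gives p = 68.

Short run: p = 77, y = 4048. Long run: p = 68.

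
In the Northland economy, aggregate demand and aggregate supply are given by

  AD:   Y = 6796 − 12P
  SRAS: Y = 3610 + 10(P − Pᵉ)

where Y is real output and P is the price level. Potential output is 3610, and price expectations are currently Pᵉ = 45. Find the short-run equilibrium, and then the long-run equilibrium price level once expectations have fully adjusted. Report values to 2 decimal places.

Short run: with Pᵉ = 45, SRAS is Y = 3160 + 10P. Setting AD = SRAS gives 3636 = 22P, so P = 165.27 and Y = 6796 − 12P = 4812.73.
Output 4812.73 is above potential 3610, so over time expected prices rise and SRAS shifts left until Y returns to 3610.
Long run: Y = 3610 on the AD curve gives 3610 = 6796 − 12P, so P = 265.50.

Short run: P = 165.27, Y = 4812.73. Long run: P = 265.50.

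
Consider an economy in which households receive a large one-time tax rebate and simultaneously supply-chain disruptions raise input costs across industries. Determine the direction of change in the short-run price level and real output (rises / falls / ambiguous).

Price level: rises; output: ambiguous

The first event is a positive demand shock: AD shifts right, which by itself pushes P up and Y up.
The second is an adverse supply shock: SRAS shifts left, which by itself pushes P up and Y down.
Both shocks push P up, so P rises. The two shocks push Y in opposite directions, so the effect on Y is ambiguous.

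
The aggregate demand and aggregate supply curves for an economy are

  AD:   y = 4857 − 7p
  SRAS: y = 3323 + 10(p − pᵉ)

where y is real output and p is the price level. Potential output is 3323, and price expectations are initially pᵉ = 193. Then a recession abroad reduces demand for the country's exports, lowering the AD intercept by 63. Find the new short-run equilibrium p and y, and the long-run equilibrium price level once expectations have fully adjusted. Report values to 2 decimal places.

AD shifts left: new AD is y = 4794 − 7p. With pᵉ = 193, SRAS is y = 1393 + 10p.
Short run: 4794 − 7p = 1393 + 10p gives 3401 = 17p, so p = 200.06 and y = 4794 − 7p = 3393.59.
y = 3393.59 is above potential 3323; expectations adjust and SRAS shifts left until y = 3323.
Long run: on the new AD curve, 3323 = 4794 − 7p gives p = 210.14.

Short run: p = 200.06, y = 3393.59. Long run: p = 210.14.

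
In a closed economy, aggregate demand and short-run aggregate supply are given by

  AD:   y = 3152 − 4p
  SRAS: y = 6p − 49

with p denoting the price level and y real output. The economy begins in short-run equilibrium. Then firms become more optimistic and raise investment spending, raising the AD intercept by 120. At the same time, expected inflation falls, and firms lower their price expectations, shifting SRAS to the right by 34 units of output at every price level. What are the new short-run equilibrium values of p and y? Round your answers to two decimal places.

After both shocks: AD is y = 3272 − 4p and SRAS is y = 6p − 15.
Setting them equal: 3287 = 10p, so p = 328.70.
Substituting into AD, y = 1957.20.

p = 328.70, y = 1957.20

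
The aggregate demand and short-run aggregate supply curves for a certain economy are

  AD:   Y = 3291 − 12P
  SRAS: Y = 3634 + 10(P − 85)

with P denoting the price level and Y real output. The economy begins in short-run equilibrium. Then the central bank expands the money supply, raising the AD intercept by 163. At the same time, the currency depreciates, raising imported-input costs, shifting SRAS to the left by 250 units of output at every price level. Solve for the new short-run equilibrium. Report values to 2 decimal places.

P = 41.82, Y = 2952.18

After both shocks: AD is Y = 3454 − 12P and SRAS is Y = 2534 + 10P.
Setting them equal: 920 = 22P, so P = 41.82.
Substituting into AD, Y = 2952.18.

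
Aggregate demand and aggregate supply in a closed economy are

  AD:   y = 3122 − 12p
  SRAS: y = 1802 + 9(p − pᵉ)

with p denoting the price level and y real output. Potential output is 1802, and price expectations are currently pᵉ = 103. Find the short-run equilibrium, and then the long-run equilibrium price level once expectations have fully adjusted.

Short run: with pᵉ = 103, SRAS is y = 875 + 9p. Setting AD = SRAS gives 2247 = 21p, so p = 107 and y = 3122 − 12·107 = 1838.
Output 1838 is above potential 1802, so over time expected prices rise and SRAS shifts left until y returns to 1802.
Long run: y = 1802 on the AD curve gives 1802 = 3122 − 12p, so p = 110.

Short run: p = 107, y = 1838. Long run: p = 110.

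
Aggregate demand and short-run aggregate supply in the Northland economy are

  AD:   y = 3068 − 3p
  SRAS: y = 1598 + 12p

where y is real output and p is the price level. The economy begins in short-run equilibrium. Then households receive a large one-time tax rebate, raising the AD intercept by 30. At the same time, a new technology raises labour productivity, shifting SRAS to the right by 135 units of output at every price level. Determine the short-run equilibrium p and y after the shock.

p = 91, y = 2825

After both shocks: AD is y = 3098 − 3p and SRAS is y = 1733 + 12p.
Setting them equal: 1365 = 15p, so p = 91.
y = 3098 − 3·91 = 2825.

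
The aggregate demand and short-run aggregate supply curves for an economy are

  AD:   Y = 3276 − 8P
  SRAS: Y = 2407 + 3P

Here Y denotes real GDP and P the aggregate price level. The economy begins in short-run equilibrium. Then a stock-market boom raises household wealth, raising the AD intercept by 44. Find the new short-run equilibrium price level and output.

P = 83, Y = 2656

This is a positive demand shock: AD shifts right.
New AD: Y = 3320 − 8P.
Set AD = SRAS: 3320 − 8P = 2407 + 3P, so 913 = 11P and P = 83.
Y = 3320 − 8·83 = 2656.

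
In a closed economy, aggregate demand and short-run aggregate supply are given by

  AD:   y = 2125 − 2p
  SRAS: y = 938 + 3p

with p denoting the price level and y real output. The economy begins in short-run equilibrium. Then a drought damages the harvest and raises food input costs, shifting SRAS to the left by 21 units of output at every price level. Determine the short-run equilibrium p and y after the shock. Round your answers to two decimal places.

p = 241.60, y = 1641.80

This is a negative supply shock: SRAS shifts left.
New SRAS: y = 917 + 3p.
Set AD = SRAS: 2125 − 2p = 917 + 3p, so 1208 = 5p and p = 241.60.
Substituting into AD, y = 1641.80.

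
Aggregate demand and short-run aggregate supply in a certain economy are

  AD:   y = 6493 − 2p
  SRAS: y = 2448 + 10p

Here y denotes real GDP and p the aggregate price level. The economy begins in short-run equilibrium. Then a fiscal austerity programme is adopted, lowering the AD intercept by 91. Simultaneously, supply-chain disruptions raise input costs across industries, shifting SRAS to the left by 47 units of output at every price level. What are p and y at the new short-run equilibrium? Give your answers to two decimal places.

After both shocks: AD is y = 6402 − 2p and SRAS is y = 2401 + 10p.
Setting them equal: 4001 = 12p, so p = 333.42.
Substituting into AD, y = 5735.17.

p = 333.42, y = 5735.17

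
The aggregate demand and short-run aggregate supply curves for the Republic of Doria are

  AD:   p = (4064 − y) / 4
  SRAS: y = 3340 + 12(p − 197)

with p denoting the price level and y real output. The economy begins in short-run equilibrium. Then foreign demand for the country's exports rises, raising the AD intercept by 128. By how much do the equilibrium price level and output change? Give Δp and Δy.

This is a positive demand shock: AD shifts right.
New AD: y = 4192 − 4p.
SRAS can be written y = 976 + 12p.
Set AD = SRAS: 4192 − 4p = 976 + 12p, so 3216 = 16p and p = 201.
y = 4192 − 4·201 = 3388.
Initially p = 193, y = 3292, so Δp = +8 and Δy = +96.

Δp = +8, Δy = +96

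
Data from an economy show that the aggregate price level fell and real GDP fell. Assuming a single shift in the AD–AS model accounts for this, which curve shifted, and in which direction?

AD shifted left

P fell and Y fell. An AD shift moves P and Y in the same direction; an SRAS shift moves them in opposite directions.
Here P and Y moved in the same direction, so the AD curve shifted.
Since Y fell, AD shifted left.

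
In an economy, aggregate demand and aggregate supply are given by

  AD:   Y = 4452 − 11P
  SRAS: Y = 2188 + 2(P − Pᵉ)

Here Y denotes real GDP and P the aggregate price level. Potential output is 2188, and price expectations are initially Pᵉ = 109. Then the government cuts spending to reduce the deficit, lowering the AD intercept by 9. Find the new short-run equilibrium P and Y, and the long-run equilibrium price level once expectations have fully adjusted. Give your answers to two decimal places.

Short run: P = 190.23, Y = 2350.46. Long run: P = 205.00.

AD shifts left: new AD is Y = 4443 − 11P. With Pᵉ = 109, SRAS is Y = 1970 + 2P.
Short run: 4443 − 11P = 1970 + 2P gives 2473 = 13P, so P = 190.23 and Y = 4443 − 11P = 2350.46.
Y = 2350.46 is above potential 2188; expectations adjust and SRAS shifts left until Y = 2188.
Long run: on the new AD curve, 2188 = 4443 − 11P gives P = 205.00.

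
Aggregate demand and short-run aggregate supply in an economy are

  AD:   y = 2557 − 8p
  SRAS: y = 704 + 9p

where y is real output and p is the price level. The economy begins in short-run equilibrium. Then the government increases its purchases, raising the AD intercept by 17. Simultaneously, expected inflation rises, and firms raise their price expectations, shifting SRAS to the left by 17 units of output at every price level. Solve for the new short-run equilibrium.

p = 111, y = 1686

After both shocks: AD is y = 2574 − 8p and SRAS is y = 687 + 9p.
Setting them equal: 1887 = 17p, so p = 111.
y = 2574 − 8·111 = 1686.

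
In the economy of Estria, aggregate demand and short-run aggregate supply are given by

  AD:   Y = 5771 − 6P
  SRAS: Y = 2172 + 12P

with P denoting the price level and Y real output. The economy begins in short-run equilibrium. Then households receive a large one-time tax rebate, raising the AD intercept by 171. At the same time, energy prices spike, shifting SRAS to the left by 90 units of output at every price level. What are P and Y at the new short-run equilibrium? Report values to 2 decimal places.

P = 214.44, Y = 4655.33

After both shocks: AD is Y = 5942 − 6P and SRAS is Y = 2082 + 12P.
Setting them equal: 3860 = 18P, so P = 214.44.
Substituting into AD, Y = 4655.33.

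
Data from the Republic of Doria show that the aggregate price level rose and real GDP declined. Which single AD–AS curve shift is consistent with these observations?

SRAS shifted left

P rose and Y fell. An AD shift moves P and Y in the same direction; an SRAS shift moves them in opposite directions.
Here P and Y moved in opposite directions, so the SRAS curve shifted.
Since Y fell, SRAS shifted left.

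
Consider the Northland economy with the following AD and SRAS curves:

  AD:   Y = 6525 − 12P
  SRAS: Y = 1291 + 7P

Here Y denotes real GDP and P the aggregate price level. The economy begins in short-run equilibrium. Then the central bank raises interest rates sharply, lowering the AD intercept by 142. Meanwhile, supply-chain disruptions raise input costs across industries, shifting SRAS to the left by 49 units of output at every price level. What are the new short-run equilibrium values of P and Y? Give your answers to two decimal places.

P = 270.58, Y = 3136.05

After both shocks: AD is Y = 6383 − 12P and SRAS is Y = 1242 + 7P.
Setting them equal: 5141 = 19P, so P = 270.58.
Substituting into AD, Y = 3136.05.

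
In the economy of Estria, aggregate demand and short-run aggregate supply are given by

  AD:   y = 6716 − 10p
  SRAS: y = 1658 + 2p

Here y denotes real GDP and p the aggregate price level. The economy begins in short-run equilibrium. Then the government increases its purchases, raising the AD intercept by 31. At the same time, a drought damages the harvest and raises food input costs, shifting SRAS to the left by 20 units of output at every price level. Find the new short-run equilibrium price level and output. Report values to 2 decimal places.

p = 425.75, y = 2489.50

After both shocks: AD is y = 6747 − 10p and SRAS is y = 1638 + 2p.
Setting them equal: 5109 = 12p, so p = 425.75.
Substituting into AD, y = 2489.50.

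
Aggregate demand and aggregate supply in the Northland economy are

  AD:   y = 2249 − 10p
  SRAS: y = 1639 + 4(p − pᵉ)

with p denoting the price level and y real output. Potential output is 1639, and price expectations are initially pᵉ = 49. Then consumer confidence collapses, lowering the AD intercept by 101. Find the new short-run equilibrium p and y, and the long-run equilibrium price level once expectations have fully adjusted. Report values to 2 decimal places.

AD shifts left: new AD is y = 2148 − 10p. With pᵉ = 49, SRAS is y = 1443 + 4p.
Short run: 2148 − 10p = 1443 + 4p gives 705 = 14p, so p = 50.36 and y = 2148 − 10p = 1644.43.
y = 1644.43 is above potential 1639; expectations adjust and SRAS shifts left until y = 1639.
Long run: on the new AD curve, 1639 = 2148 − 10p gives p = 50.90.

Short run: p = 50.36, y = 1644.43. Long run: p = 50.90.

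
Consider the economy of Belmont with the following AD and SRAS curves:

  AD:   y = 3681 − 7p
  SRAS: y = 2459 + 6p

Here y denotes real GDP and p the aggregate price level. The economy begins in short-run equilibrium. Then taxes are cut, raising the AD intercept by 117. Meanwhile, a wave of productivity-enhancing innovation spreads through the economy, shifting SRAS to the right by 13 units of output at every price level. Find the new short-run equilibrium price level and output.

After both shocks: AD is y = 3798 − 7p and SRAS is y = 2472 + 6p.
Setting them equal: 1326 = 13p, so p = 102.
y = 3798 − 7·102 = 3084.

p = 102, y = 3084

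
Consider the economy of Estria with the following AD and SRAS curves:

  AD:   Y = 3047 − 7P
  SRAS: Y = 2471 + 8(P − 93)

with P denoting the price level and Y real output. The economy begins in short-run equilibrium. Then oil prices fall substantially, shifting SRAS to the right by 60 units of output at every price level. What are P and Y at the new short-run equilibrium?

This is a positive supply shock: SRAS shifts right.
New SRAS: Y = 1787 + 8P.
Set AD = SRAS: 3047 − 7P = 1787 + 8P, so 1260 = 15P and P = 84.
Y = 3047 − 7·84 = 2459.

P = 84, Y = 2459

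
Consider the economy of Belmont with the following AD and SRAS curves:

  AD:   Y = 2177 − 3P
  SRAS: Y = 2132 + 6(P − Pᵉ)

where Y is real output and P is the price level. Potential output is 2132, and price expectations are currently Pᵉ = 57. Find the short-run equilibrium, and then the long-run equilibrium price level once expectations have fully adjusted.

Short run: P = 43, Y = 2048. Long run: P = 15.

Short run: with Pᵉ = 57, SRAS is Y = 1790 + 6P. Setting AD = SRAS gives 387 = 9P, so P = 43 and Y = 2177 − 3·43 = 2048.
Output 2048 is below potential 2132, so over time expected prices fall and SRAS shifts right until Y returns to 2132.
Long run: Y = 2132 on the AD curve gives 2132 = 2177 − 3P, so P = 15.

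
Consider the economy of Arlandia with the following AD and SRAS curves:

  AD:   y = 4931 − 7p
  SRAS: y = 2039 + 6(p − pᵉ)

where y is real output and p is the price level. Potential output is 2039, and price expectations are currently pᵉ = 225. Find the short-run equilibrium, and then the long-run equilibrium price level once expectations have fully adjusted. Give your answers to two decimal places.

Short run: p = 326.31, y = 2646.85. Long run: p = 413.14.

Short run: with pᵉ = 225, SRAS is y = 689 + 6p. Setting AD = SRAS gives 4242 = 13p, so p = 326.31 and y = 4931 − 7p = 2646.85.
Output 2646.85 is above potential 2039, so over time expected prices rise and SRAS shifts left until y returns to 2039.
Long run: y = 2039 on the AD curve gives 2039 = 4931 − 7p, so p = 413.14.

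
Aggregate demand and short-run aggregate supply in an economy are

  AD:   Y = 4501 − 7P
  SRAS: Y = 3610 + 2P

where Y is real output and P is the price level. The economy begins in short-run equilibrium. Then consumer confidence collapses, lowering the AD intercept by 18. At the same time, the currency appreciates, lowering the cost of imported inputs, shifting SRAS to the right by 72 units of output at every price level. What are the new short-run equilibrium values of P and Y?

P = 89, Y = 3860

After both shocks: AD is Y = 4483 − 7P and SRAS is Y = 3682 + 2P.
Setting them equal: 801 = 9P, so P = 89.
Y = 4483 − 7·89 = 3860.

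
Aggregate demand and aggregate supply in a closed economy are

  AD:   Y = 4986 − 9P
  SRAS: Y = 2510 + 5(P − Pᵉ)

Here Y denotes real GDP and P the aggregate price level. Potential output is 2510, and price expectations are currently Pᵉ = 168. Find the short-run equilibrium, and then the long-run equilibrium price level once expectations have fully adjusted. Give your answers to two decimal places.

Short run: with Pᵉ = 168, SRAS is Y = 1670 + 5P. Setting AD = SRAS gives 3316 = 14P, so P = 236.86 and Y = 4986 − 9P = 2854.29.
Output 2854.29 is above potential 2510, so over time expected prices rise and SRAS shifts left until Y returns to 2510.
Long run: Y = 2510 on the AD curve gives 2510 = 4986 − 9P, so P = 275.11.

Short run: P = 236.86, Y = 2854.29. Long run: P = 275.11.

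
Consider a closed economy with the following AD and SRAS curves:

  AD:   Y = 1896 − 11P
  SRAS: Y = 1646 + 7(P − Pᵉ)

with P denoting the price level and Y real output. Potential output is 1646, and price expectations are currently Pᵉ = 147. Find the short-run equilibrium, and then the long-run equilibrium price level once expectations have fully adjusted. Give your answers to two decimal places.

Short run: with Pᵉ = 147, SRAS is Y = 617 + 7P. Setting AD = SRAS gives 1279 = 18P, so P = 71.06 and Y = 1896 − 11P = 1114.39.
Output 1114.39 is below potential 1646, so over time expected prices fall and SRAS shifts right until Y returns to 1646.
Long run: Y = 1646 on the AD curve gives 1646 = 1896 − 11P, so P = 22.73.

Short run: P = 71.06, Y = 1114.39. Long run: P = 22.73.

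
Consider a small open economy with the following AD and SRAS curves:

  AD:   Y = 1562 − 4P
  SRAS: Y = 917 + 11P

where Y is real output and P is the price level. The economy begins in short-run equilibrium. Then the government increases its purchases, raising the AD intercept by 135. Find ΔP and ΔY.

ΔP = +9, ΔY = +99

This is a positive demand shock: AD shifts right.
New AD: Y = 1697 − 4P.
Set AD = SRAS: 1697 − 4P = 917 + 11P, so 780 = 15P and P = 52.
Y = 1697 − 4·52 = 1489.
Initially P = 43, Y = 1390, so ΔP = +9 and ΔY = +99.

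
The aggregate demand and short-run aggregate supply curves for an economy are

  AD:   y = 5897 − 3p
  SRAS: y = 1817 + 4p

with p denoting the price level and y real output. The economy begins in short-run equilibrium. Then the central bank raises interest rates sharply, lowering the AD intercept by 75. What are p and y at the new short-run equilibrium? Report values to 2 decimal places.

p = 572.14, y = 4105.57

This is a negative demand shock: AD shifts left.
New AD: y = 5822 − 3p.
Set AD = SRAS: 5822 − 3p = 1817 + 4p, so 4005 = 7p and p = 572.14.
Substituting into AD, y = 4105.57.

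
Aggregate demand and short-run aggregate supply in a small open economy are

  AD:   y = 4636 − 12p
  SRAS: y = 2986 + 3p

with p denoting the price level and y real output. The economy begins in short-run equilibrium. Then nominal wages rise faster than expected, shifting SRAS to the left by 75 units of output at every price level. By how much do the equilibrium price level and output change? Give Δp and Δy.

This is a negative supply shock: SRAS shifts left.
New SRAS: y = 2911 + 3p.
Set AD = SRAS: 4636 − 12p = 2911 + 3p, so 1725 = 15p and p = 115.
y = 4636 − 12·115 = 3256.
Initially p = 110, y = 3316, so Δp = +5 and Δy = -60.

Δp = +5, Δy = -60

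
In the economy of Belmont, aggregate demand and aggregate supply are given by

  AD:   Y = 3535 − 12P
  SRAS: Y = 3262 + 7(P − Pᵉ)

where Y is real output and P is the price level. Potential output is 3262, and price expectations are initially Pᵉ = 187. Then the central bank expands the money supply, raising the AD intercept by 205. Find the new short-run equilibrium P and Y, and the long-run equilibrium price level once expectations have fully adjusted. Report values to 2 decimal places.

AD shifts right: new AD is Y = 3740 − 12P. With Pᵉ = 187, SRAS is Y = 1953 + 7P.
Short run: 3740 − 12P = 1953 + 7P gives 1787 = 19P, so P = 94.05 and Y = 3740 − 12P = 2611.37.
Y = 2611.37 is below potential 3262; expectations adjust and SRAS shifts right until Y = 3262.
Long run: on the new AD curve, 3262 = 3740 − 12P gives P = 39.83.

Short run: P = 94.05, Y = 2611.37. Long run: P = 39.83.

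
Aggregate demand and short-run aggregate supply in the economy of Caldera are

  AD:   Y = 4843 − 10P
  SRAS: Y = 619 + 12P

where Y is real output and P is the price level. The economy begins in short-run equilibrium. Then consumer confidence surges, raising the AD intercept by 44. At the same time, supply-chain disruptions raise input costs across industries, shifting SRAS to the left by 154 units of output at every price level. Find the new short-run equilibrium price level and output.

After both shocks: AD is Y = 4887 − 10P and SRAS is Y = 465 + 12P.
Setting them equal: 4422 = 22P, so P = 201.
Y = 4887 − 10·201 = 2877.

P = 201, Y = 2877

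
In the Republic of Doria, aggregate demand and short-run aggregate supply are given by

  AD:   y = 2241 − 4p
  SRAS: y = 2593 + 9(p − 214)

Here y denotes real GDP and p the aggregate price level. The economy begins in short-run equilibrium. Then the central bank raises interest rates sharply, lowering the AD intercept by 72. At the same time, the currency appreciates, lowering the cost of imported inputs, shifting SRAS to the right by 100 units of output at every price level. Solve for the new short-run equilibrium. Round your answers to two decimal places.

After both shocks: AD is y = 2169 − 4p and SRAS is y = 767 + 9p.
Setting them equal: 1402 = 13p, so p = 107.85.
Substituting into AD, y = 1737.62.

p = 107.85, y = 1737.62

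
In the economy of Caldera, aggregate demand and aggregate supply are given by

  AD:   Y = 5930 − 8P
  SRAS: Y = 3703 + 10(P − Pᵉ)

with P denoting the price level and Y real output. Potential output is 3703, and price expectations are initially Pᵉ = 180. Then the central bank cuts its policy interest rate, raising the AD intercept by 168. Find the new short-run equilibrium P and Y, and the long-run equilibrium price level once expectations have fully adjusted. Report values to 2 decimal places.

Short run: P = 233.06, Y = 4233.56. Long run: P = 299.38.

AD shifts right: new AD is Y = 6098 − 8P. With Pᵉ = 180, SRAS is Y = 1903 + 10P.
Short run: 6098 − 8P = 1903 + 10P gives 4195 = 18P, so P = 233.06 and Y = 6098 − 8P = 4233.56.
Y = 4233.56 is above potential 3703; expectations adjust and SRAS shifts left until Y = 3703.
Long run: on the new AD curve, 3703 = 6098 − 8P gives P = 299.38.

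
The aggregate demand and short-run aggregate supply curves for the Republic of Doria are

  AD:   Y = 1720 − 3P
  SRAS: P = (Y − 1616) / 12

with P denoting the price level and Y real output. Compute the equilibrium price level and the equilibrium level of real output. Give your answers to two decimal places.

Rearrange SRAS to Y = 1616 + 12P.
Set AD = SRAS: 1720 − 3P = 1616 + 12P, so 104 = 15P and P = 6.93.
Substituting into AD, Y = 1720 − 3P = 1699.20.

P = 6.93, Y = 1699.20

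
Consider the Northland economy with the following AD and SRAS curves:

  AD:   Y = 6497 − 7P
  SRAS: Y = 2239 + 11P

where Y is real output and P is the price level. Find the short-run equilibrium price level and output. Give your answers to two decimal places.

Set AD = SRAS: 6497 − 7P = 2239 + 11P, so 4258 = 18P and P = 236.56.
Substituting into AD, Y = 6497 − 7P = 4841.11.

P = 236.56, Y = 4841.11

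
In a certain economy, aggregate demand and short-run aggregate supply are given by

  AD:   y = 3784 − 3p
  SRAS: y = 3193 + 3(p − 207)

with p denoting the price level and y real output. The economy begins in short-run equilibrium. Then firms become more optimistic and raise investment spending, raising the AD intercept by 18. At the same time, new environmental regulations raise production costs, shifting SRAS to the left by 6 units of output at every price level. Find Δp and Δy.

Δp = +4, Δy = +6

After both shocks: AD is y = 3802 − 3p and SRAS is y = 2566 + 3p.
Setting them equal: 1236 = 6p, so p = 206.
y = 3802 − 3·206 = 3184.
Initially p = 202, y = 3178, so Δp = +4 and Δy = +6.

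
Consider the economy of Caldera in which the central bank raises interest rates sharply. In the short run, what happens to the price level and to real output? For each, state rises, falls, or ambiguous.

Price level: falls; output: falls

This is a negative demand shock: AD shifts left.
Moving along the upward-sloping SRAS curve, P falls and Y falls.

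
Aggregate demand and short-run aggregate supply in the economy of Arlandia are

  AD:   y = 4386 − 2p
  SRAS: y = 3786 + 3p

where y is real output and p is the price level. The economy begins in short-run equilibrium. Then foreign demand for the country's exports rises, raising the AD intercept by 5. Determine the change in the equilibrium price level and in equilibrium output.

Δp = +1, Δy = +3

This is a positive demand shock: AD shifts right.
New AD: y = 4391 − 2p.
Set AD = SRAS: 4391 − 2p = 3786 + 3p, so 605 = 5p and p = 121.
y = 4391 − 2·121 = 4149.
Initially p = 120, y = 4146, so Δp = +1 and Δy = +3.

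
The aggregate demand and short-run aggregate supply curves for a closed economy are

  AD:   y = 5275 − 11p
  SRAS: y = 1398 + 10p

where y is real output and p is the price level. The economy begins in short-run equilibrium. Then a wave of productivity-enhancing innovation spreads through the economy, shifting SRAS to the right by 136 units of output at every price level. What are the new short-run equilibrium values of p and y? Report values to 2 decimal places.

p = 178.14, y = 3315.43

This is a positive supply shock: SRAS shifts right.
New SRAS: y = 1534 + 10p.
Set AD = SRAS: 5275 − 11p = 1534 + 10p, so 3741 = 21p and p = 178.14.
Substituting into AD, y = 3315.43.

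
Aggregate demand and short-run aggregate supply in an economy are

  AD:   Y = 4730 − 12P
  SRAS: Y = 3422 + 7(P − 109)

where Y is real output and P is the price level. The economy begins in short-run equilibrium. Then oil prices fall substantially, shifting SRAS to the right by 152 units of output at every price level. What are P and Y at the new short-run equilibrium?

This is a positive supply shock: SRAS shifts right.
New SRAS: Y = 2811 + 7P.
Set AD = SRAS: 4730 − 12P = 2811 + 7P, so 1919 = 19P and P = 101.
Y = 4730 − 12·101 = 3518.

P = 101, Y = 3518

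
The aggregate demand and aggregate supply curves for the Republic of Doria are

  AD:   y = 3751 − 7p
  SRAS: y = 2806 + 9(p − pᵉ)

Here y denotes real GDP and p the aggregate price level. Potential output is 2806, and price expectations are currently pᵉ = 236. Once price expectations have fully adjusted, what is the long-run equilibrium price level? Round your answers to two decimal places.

Short run: with pᵉ = 236, SRAS is y = 682 + 9p. Setting AD = SRAS gives 3069 = 16p, so p = 191.81 and y = 3751 − 7p = 2408.31.
Output 2408.31 is below potential 2806, so over time expected prices fall and SRAS shifts right until y returns to 2806.
Long run: y = 2806 on the AD curve gives 2806 = 3751 − 7p, so p = 135.00.

Long-run p = 135.00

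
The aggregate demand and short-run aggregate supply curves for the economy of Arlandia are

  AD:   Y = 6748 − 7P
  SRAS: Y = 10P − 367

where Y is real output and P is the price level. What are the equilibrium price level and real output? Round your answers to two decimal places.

Set AD = SRAS: 6748 − 7P = 10P − 367, so 7115 = 17P and P = 418.53.
Substituting into AD, Y = 6748 − 7P = 3818.29.

P = 418.53, Y = 3818.29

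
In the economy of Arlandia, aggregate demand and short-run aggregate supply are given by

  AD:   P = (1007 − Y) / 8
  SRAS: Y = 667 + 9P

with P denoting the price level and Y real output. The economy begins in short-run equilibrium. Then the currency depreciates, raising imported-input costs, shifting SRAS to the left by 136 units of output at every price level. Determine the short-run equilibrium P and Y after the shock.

This is a negative supply shock: SRAS shifts left.
New SRAS: Y = 531 + 9P.
Set AD = SRAS: 1007 − 8P = 531 + 9P, so 476 = 17P and P = 28.
Y = 1007 − 8·28 = 783.

P = 28, Y = 783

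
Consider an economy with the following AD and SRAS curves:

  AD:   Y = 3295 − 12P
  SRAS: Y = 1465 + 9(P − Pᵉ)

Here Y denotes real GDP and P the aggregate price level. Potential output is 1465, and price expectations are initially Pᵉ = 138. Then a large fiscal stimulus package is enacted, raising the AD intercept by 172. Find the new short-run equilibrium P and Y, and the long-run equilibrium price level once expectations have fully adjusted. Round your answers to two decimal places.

AD shifts right: new AD is Y = 3467 − 12P. With Pᵉ = 138, SRAS is Y = 223 + 9P.
Short run: 3467 − 12P = 223 + 9P gives 3244 = 21P, so P = 154.48 and Y = 3467 − 12P = 1613.29.
Y = 1613.29 is above potential 1465; expectations adjust and SRAS shifts left until Y = 1465.
Long run: on the new AD curve, 1465 = 3467 − 12P gives P = 166.83.

Short run: P = 154.48, Y = 1613.29. Long run: P = 166.83.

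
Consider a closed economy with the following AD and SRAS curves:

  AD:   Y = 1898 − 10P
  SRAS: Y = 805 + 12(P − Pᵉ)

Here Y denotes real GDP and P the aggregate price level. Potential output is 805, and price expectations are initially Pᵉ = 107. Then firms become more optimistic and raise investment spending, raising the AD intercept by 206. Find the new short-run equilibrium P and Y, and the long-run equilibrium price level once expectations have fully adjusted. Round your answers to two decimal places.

AD shifts right: new AD is Y = 2104 − 10P. With Pᵉ = 107, SRAS is Y = 12P − 479.
Short run: 2104 − 10P = 12P − 479 gives 2583 = 22P, so P = 117.41 and Y = 2104 − 10P = 929.91.
Y = 929.91 is above potential 805; expectations adjust and SRAS shifts left until Y = 805.
Long run: on the new AD curve, 805 = 2104 − 10P gives P = 129.90.

Short run: P = 117.41, Y = 929.91. Long run: P = 129.90.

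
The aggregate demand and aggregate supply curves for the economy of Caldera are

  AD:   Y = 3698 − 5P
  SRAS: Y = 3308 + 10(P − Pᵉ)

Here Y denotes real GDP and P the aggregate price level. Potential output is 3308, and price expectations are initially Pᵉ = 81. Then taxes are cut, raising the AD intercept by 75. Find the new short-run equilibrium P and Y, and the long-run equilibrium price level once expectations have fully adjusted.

AD shifts right: new AD is Y = 3773 − 5P. With Pᵉ = 81, SRAS is Y = 2498 + 10P.
Short run: 3773 − 5P = 2498 + 10P gives 1275 = 15P, so P = 85 and Y = 3773 − 5·85 = 3348.
Y = 3348 is above potential 3308; expectations adjust and SRAS shifts left until Y = 3308.
Long run: on the new AD curve, 3308 = 3773 − 5P gives P = 93.

Short run: P = 85, Y = 3348. Long run: P = 93.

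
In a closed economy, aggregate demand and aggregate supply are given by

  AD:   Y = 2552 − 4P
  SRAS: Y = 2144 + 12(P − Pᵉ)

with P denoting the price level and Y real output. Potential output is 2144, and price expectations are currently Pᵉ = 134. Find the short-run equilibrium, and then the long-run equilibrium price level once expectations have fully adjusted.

Short run: with Pᵉ = 134, SRAS is Y = 536 + 12P. Setting AD = SRAS gives 2016 = 16P, so P = 126 and Y = 2552 − 4·126 = 2048.
Output 2048 is below potential 2144, so over time expected prices fall and SRAS shifts right until Y returns to 2144.
Long run: Y = 2144 on the AD curve gives 2144 = 2552 − 4P, so P = 102.

Short run: P = 126, Y = 2048. Long run: P = 102.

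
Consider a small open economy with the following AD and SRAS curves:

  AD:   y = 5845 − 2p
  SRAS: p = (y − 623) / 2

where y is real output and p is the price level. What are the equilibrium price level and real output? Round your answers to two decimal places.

Rearrange SRAS to y = 623 + 2p.
Set AD = SRAS: 5845 − 2p = 623 + 2p, so 5222 = 4p and p = 1305.50.
Substituting into AD, y = 5845 − 2p = 3234.00.

p = 1305.50, y = 3234.00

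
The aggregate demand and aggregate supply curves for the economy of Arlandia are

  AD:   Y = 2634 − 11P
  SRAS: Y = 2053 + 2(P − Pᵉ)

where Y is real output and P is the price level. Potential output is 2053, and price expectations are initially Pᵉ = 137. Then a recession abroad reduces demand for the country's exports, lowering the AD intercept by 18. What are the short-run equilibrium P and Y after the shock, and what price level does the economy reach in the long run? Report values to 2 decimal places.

Short run: P = 64.38, Y = 1907.77. Long run: P = 51.18.

AD shifts left: new AD is Y = 2616 − 11P. With Pᵉ = 137, SRAS is Y = 1779 + 2P.
Short run: 2616 − 11P = 1779 + 2P gives 837 = 13P, so P = 64.38 and Y = 2616 − 11P = 1907.77.
Y = 1907.77 is below potential 2053; expectations adjust and SRAS shifts right until Y = 2053.
Long run: on the new AD curve, 2053 = 2616 − 11P gives P = 51.18.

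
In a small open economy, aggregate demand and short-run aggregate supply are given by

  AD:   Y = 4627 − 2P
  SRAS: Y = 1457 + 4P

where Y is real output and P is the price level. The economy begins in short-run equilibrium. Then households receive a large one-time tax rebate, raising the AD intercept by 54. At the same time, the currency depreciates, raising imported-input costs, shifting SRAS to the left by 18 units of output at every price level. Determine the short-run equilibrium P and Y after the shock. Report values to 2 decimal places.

After both shocks: AD is Y = 4681 − 2P and SRAS is Y = 1439 + 4P.
Setting them equal: 3242 = 6P, so P = 540.33.
Substituting into AD, Y = 3600.33.

P = 540.33, Y = 3600.33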